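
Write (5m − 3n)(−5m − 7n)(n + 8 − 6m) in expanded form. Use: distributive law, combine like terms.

95m^2n − 200m^2 + 150m^3 − 146mn^2 − 160mn + 21n^3 + 168n^2

(5m − 3n)(−5m − 7n)(n + 8 − 6m)
= (−25m^2 − 35mn + 15mn + 21n^2)(n + 8 − 6m)    [distributive law]
= (−25m^2 − 20mn + 21n^2)(n + 8 − 6m)    [combine like terms]
= −25m^2n − 200m^2 + 150m^3 − 20mn^2 − 160mn + 120m^2n + 21n^3 + 168n^2 − 126mn^2    [distributive law]
= 95m^2n − 200m^2 + 150m^3 − 146mn^2 − 160mn + 21n^3 + 168n^2    [combine like terms]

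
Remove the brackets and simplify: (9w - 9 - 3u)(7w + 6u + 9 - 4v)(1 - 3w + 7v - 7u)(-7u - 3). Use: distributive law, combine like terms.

(9w - 9 - 3u)(7w + 6u + 9 - 4v)(1 - 3w + 7v - 7u)(-7u - 3)
= (63w^2 + 54uw + 81w - 36vw - 63w - 54u - 81 + 36v - 21uw - 18u^2 - 27u + 12uv)(1 - 3w + 7v - 7u)(-7u - 3)    [distributive law]
= (63w^2 + 33uw + 18w - 36vw - 81u - 81 + 36v - 18u^2 + 12uv)(1 - 3w + 7v - 7u)(-7u - 3)    [combine like terms]
= (63w^2 - 189w^3 + 441vw^2 - 441uw^2 + 33uw - 99uw^2 + 231uvw - 231u^2w + 18w - 54w^2 + 126vw - 126uw - 36vw + 108vw^2 - 252v^2w + 252uvw - 81u + 243uw - 567uv + 567u^2 - 81 + 243w - 567v + 567u + 36v - 108vw + 252v^2 - 252uv - 18u^2 + 54u^2w - 126u^2v + 126u^3 + 12uv - 36uvw + 84uv^2 - 84u^2v)(-7u - 3)    [distributive law]
= (9w^2 - 189w^3 + 549vw^2 - 540uw^2 + 150uw + 447uvw - 177u^2w + 261w - 18vw - 252v^2w + 486u - 807uv + 549u^2 - 81 - 531v + 252v^2 - 210u^2v + 126u^3 + 84uv^2)(-7u - 3)    [combine like terms]
= -63uw^2 - 27w^2 + 1323uw^3 + 567w^3 - 3843uvw^2 - 1647vw^2 + 3780u^2w^2 + 1620uw^2 - 1050u^2w - 450uw - 3129u^2vw - 1341uvw + 1239u^3w + 531u^2w - 1827uw - 783w + 126uvw + 54vw + 1764uv^2w + 756v^2w - 3402u^2 - 1458u + 5649u^2v + 2421uv - 3843u^3 - 1647u^2 + 567u + 243 + 3717uv + 1593v - 1764uv^2 - 756v^2 + 1470u^3v + 630u^2v - 882u^4 - 378u^3 - 588u^2v^2 - 252uv^2    [distributive law]
= 1557uw^2 - 27w^2 + 1323uw^3 + 567w^3 - 3843uvw^2 - 1647vw^2 + 3780u^2w^2 - 519u^2w - 2277uw - 3129u^2vw - 1215uvw + 1239u^3w - 783w + 54vw + 1764uv^2w + 756v^2w - 5049u^2 - 891u + 6279u^2v + 6138uv - 4221u^3 + 243 + 1593v - 2016uv^2 - 756v^2 + 1470u^3v - 882u^4 - 588u^2v^2    [combine like terms]

1557uw^2 - 27w^2 + 1323uw^3 + 567w^3 - 3843uvw^2 - 1647vw^2 + 3780u^2w^2 - 519u^2w - 2277uw - 3129u^2vw - 1215uvw + 1239u^3w - 783w + 54vw + 1764uv^2w + 756v^2w - 5049u^2 - 891u + 6279u^2v + 6138uv - 4221u^3 + 243 + 1593v - 2016uv^2 - 756v^2 + 1470u^3v - 882u^4 - 588u^2v^2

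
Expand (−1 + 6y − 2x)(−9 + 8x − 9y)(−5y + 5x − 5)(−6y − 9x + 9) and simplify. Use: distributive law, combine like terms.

(−1 + 6y − 2x)(−9 + 8x − 9y)(−5y + 5x − 5)(−6y − 9x + 9)
= (9 − 8x + 9y − 54y + 48xy − 54y^2 + 18x − 16x^2 + 18xy)(−5y + 5x − 5)(−6y − 9x + 9)    [distributive law]
= (9 + 10x − 45y + 66xy − 54y^2 − 16x^2)(−5y + 5x − 5)(−6y − 9x + 9)    [combine like terms]
= (−45y + 45x − 45 − 50xy + 50x^2 − 50x + 225y^2 − 225xy + 225y − 330xy^2 + 330x^2y − 330xy + 270y^3 − 270xy^2 + 270y^2 + 80x^2y − 80x^3 + 80x^2)(−6y − 9x + 9)    [distributive law]
= (180y − 5x − 45 − 605xy + 130x^2 + 495y^2 − 600xy^2 + 410x^2y + 270y^3 − 80x^3)(−6y − 9x + 9)    [combine like terms]
= −1080y^2 − 1620xy + 1620y + 30xy + 45x^2 − 45x + 270y + 405x − 405 + 3630xy^2 + 5445x^2y − 5445xy − 780x^2y − 1170x^3 + 1170x^2 − 2970y^3 − 4455xy^2 + 4455y^2 + 3600xy^3 + 5400x^2y^2 − 5400xy^2 − 2460x^2y^2 − 3690x^3y + 3690x^2y − 1620y^4 − 2430xy^3 + 2430y^3 + 480x^3y + 720x^4 − 720x^3    [distributive law]
= 3375y^2 − 7035xy + 1890y + 1215x^2 + 360x − 405 − 6225xy^2 + 8355x^2y − 1890x^3 − 540y^3 + 1170xy^3 + 2940x^2y^2 − 3210x^3y − 1620y^4 + 720x^4    [combine like terms]

3375y^2 − 7035xy + 1890y + 1215x^2 + 360x − 405 − 6225xy^2 + 8355x^2y − 1890x^3 − 540y^3 + 1170xy^3 + 2940x^2y^2 − 3210x^3y − 1620y^4 + 720x^4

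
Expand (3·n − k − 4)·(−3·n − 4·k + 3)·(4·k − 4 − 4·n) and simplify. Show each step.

−48·n^2 + 36·n^3 − 52·k^2·n + 68·k·n − 36·n + 16·k^3 + 36·k^2 − 100·k + 48

(3·n − k − 4)·(−3·n − 4·k + 3)·(4·k − 4 − 4·n)
= (−9·n^2 − 12·k·n + 9·n + 3·k·n + 4·k^2 − 3·k + 12·n + 16·k − 12)·(4·k − 4 − 4·n)    [distributive law]
= (−9·n^2 − 9·k·n + 21·n + 4·k^2 + 13·k − 12)·(4·k − 4 − 4·n)    [combine like terms]
= −36·k·n^2 + 36·n^2 + 36·n^3 − 36·k^2·n + 36·k·n + 36·k·n^2 + 84·k·n − 84·n − 84·n^2 + 16·k^3 − 16·k^2 − 16·k^2·n + 52·k^2 − 52·k − 52·k·n − 48·k + 48 + 48·n    [distributive law]
= −48·n^2 + 36·n^3 − 52·k^2·n + 68·k·n − 36·n + 16·k^3 + 36·k^2 − 100·k + 48    [combine like terms]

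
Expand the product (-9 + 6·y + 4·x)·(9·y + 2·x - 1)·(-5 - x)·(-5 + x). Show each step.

(-9 + 6·y + 4·x)·(9·y + 2·x - 1)·(-5 - x)·(-5 + x)
= (-81·y - 18·x + 9 + 54·y^2 + 12·x·y - 6·y + 36·x·y + 8·x^2 - 4·x)·(-5 - x)·(-5 + x)    [distributive law]
= (-87·y - 22·x + 9 + 54·y^2 + 48·x·y + 8·x^2)·(-5 - x)·(-5 + x)    [combine like terms]
= (435·y + 87·x·y + 110·x + 22·x^2 - 45 - 9·x - 270·y^2 - 54·x·y^2 - 240·x·y - 48·x^2·y - 40·x^2 - 8·x^3)·(-5 + x)    [distributive law]
= (435·y - 153·x·y + 101·x - 18·x^2 - 45 - 270·y^2 - 54·x·y^2 - 48·x^2·y - 8·x^3)·(-5 + x)    [combine like terms]
= -2175·y + 435·x·y + 765·x·y - 153·x^2·y - 505·x + 101·x^2 + 90·x^2 - 18·x^3 + 225 - 45·x + 1350·y^2 - 270·x·y^2 + 270·x·y^2 - 54·x^2·y^2 + 240·x^2·y - 48·x^3·y + 40·x^3 - 8·x^4    [distributive law]
= -2175·y + 1200·x·y + 87·x^2·y - 550·x + 191·x^2 + 22·x^3 + 225 + 1350·y^2 - 54·x^2·y^2 - 48·x^3·y - 8·x^4    [combine like terms]

-2175·y + 1200·x·y + 87·x^2·y - 550·x + 191·x^2 + 22·x^3 + 225 + 1350·y^2 - 54·x^2·y^2 - 48·x^3·y - 8·x^4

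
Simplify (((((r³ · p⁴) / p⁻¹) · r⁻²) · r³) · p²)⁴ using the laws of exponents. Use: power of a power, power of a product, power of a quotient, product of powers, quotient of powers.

p²⁸r¹⁶

(((((r³ · p⁴) / p⁻¹) · r⁻²) · r³) · p²)⁴
= (((((r³ · p⁴) / p⁻¹) · r⁻²) · r³)⁴) · ((p²)⁴)    [power of a product]
= (((((r³ · p⁴) / p⁻¹) · r⁻²)⁴) · ((r³)⁴)) · ((p²)⁴)    [power of a product]
= (((((r³ · p⁴) / p⁻¹)⁴) · ((r⁻²)⁴)) · ((r³)⁴)) · ((p²)⁴)    [power of a product]
= (((((r³ · p⁴)⁴) / ((p⁻¹)⁴)) · ((r⁻²)⁴)) · ((r³)⁴)) · ((p²)⁴)    [power of a quotient]
= ((((((r³)⁴) · ((p⁴)⁴)) / ((p⁻¹)⁴)) · ((r⁻²)⁴)) · ((r³)⁴)) · ((p²)⁴)    [power of a product]
= ((((r¹² · ((p⁴)⁴)) / ((p⁻¹)⁴)) · ((r⁻²)⁴)) · ((r³)⁴)) · ((p²)⁴)    [power of a power]
= ((((r¹² · p¹⁶) / ((p⁻¹)⁴)) · ((r⁻²)⁴)) · ((r³)⁴)) · ((p²)⁴)    [power of a power]
= ((((r¹² · p¹⁶) / p⁻⁴) · ((r⁻²)⁴)) · ((r³)⁴)) · ((p²)⁴)    [power of a power]
= ((((r¹² · p¹⁶) / p⁻⁴) · r⁻⁸) · ((r³)⁴)) · ((p²)⁴)    [power of a power]
= ((((r¹² · p¹⁶) / p⁻⁴) · r⁻⁸) · r¹²) · ((p²)⁴)    [power of a power]
= ((((r¹² · p¹⁶) / p⁻⁴) · r⁻⁸) · r¹²) · p⁸    [power of a power]
= p²⁸r¹⁶    [quotient of powers; product of powers]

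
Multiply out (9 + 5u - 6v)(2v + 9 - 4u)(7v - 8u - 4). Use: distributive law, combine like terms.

(9 + 5u - 6v)(2v + 9 - 4u)(7v - 8u - 4)
= (18v + 81 - 36u + 10uv + 45u - 20u^2 - 12v^2 - 54v + 24uv)(7v - 8u - 4)    [distributive law]
= (-36v + 81 + 9u + 34uv - 20u^2 - 12v^2)(7v - 8u - 4)    [combine like terms]
= -252v^2 + 288uv + 144v + 567v - 648u - 324 + 63uv - 72u^2 - 36u + 238uv^2 - 272u^2v - 136uv - 140u^2v + 160u^3 + 80u^2 - 84v^3 + 96uv^2 + 48v^2    [distributive law]
= -204v^2 + 215uv + 711v - 684u - 324 + 8u^2 + 334uv^2 - 412u^2v + 160u^3 - 84v^3    [combine like terms]

-204v^2 + 215uv + 711v - 684u - 324 + 8u^2 + 334uv^2 - 412u^2v + 160u^3 - 84v^3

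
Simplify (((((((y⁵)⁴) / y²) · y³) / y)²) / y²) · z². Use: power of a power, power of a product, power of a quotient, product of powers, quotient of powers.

y³⁸·z²

(((((((y⁵)⁴) / y²) · y³) / y)²) / y²) · z²
= (((((((y⁵)⁴) / y²) · y³)²) / (y²)) / y²) · z²    [power of a quotient]
= (((((((y⁵)⁴) / y²)²) · ((y³)²)) / (y²)) / y²) · z²    [power of a product]
= (((((((y⁵)⁴)²) / ((y²)²)) · ((y³)²)) / (y²)) / y²) · z²    [power of a quotient]
= ((((((y⁵)⁸) / ((y²)²)) · ((y³)²)) / (y²)) / y²) · z²    [power of a power]
= ((((y⁴⁰ / ((y²)²)) · ((y³)²)) / (y²)) / y²) · z²    [power of a power]
= ((((y⁴⁰ / y⁴) · ((y³)²)) / (y²)) / y²) · z²    [power of a power]
= (((y³⁶ · ((y³)²)) / (y²)) / y²) · z²    [quotient of powers]
= (((y³⁶ · y⁶) / (y²)) / y²) · z²    [power of a power]
= ((y⁴² / (y²)) / y²) · z²    [product of powers]
= (y⁴⁰ / y²) · z²    [quotient of powers]
= y³⁸ · z²    [quotient of powers]
= y³⁸·z²    [rearrange]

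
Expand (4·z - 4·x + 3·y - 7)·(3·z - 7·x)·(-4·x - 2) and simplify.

-48·x·z^2 - 24·z^2 + 160·x^2·z + 164·x·z - 112·x^3 - 252·x^2 - 36·x·y·z - 18·y·z + 84·x^2·y + 42·x·y + 42·z - 98·x

(4·z - 4·x + 3·y - 7)·(3·z - 7·x)·(-4·x - 2)
= (12·z^2 - 28·x·z - 12·x·z + 28·x^2 + 9·y·z - 21·x·y - 21·z + 49·x)·(-4·x - 2)    [distributive law]
= (12·z^2 - 40·x·z + 28·x^2 + 9·y·z - 21·x·y - 21·z + 49·x)·(-4·x - 2)    [combine like terms]
= -48·x·z^2 - 24·z^2 + 160·x^2·z + 80·x·z - 112·x^3 - 56·x^2 - 36·x·y·z - 18·y·z + 84·x^2·y + 42·x·y + 84·x·z + 42·z - 196·x^2 - 98·x    [distributive law]
= -48·x·z^2 - 24·z^2 + 160·x^2·z + 164·x·z - 112·x^3 - 252·x^2 - 36·x·y·z - 18·y·z + 84·x^2·y + 42·x·y + 42·z - 98·x    [combine like terms]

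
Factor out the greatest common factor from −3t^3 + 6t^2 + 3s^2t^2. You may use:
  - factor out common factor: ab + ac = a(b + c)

−3t^3 + 6t^2 + 3s^2t^2
= 3(−t^3 + 2t^2 + s^2t^2)    [factor out 3]
= 3t^2(−t + 2 + s^2)    [factor out t^2]

3t^2(−t + 2 + s^2)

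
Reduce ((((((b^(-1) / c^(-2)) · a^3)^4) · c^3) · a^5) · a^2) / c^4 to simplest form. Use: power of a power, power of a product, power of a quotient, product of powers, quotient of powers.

((((((b^(-1) / c^(-2)) · a^3)^4) · c^3) · a^5) · a^2) / c^4
= ((((((b^(-1) / c^(-2))^4) · ((a^3)^4)) · c^3) · a^5) · a^2) / c^4    [power of a product]
= (((((((b^(-1))^4) / ((c^(-2))^4)) · ((a^3)^4)) · c^3) · a^5) · a^2) / c^4    [power of a quotient]
= (((((b^(-4) / ((c^(-2))^4)) · ((a^3)^4)) · c^3) · a^5) · a^2) / c^4    [power of a power]
= (((((b^(-4) / c^(-8)) · ((a^3)^4)) · c^3) · a^5) · a^2) / c^4    [power of a power]
= (((((b^(-4) / c^(-8)) · a^12) · c^3) · a^5) · a^2) / c^4    [power of a power]
= a^19b^(-4)c^7    [quotient of powers; product of powers]

a^19b^(-4)c^7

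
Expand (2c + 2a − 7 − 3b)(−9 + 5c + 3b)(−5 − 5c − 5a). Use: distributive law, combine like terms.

(2c + 2a − 7 − 3b)(−9 + 5c + 3b)(−5 − 5c − 5a)
= (−18c + 10c^2 + 6bc − 18a + 10ac + 6ab + 63 − 35c − 21b + 27b − 15bc − 9b^2)(−5 − 5c − 5a)    [distributive law]
= (−53c + 10c^2 − 9bc − 18a + 10ac + 6ab + 63 + 6b − 9b^2)(−5 − 5c − 5a)    [combine like terms]
= 265c + 265c^2 + 265ac − 50c^2 − 50c^3 − 50ac^2 + 45bc + 45bc^2 + 45abc + 90a + 90ac + 90a^2 − 50ac − 50ac^2 − 50a^2c − 30ab − 30abc − 30a^2b − 315 − 315c − 315a − 30b − 30bc − 30ab + 45b^2 + 45b^2c + 45ab^2    [distributive law]
= −50c + 215c^2 + 305ac − 50c^3 − 100ac^2 + 15bc + 45bc^2 + 15abc − 225a + 90a^2 − 50a^2c − 60ab − 30a^2b − 315 − 30b + 45b^2 + 45b^2c + 45ab^2    [combine like terms]

−50c + 215c^2 + 305ac − 50c^3 − 100ac^2 + 15bc + 45bc^2 + 15abc − 225a + 90a^2 − 50a^2c − 60ab − 30a^2b − 315 − 30b + 45b^2 + 45b^2c + 45ab^2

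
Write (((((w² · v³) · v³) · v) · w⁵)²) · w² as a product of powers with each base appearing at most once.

(((((w² · v³) · v³) · v) · w⁵)²) · w²
= (((((w² · v³) · v³) · v)²) · ((w⁵)²)) · w²    [power of a product]
= (((((w² · v³) · v³)²) · (v²)) · ((w⁵)²)) · w²    [power of a product]
= (((((w² · v³)²) · ((v³)²)) · (v²)) · ((w⁵)²)) · w²    [power of a product]
= ((((((w²)²) · ((v³)²)) · ((v³)²)) · (v²)) · ((w⁵)²)) · w²    [power of a product]
= ((((w⁴ · ((v³)²)) · ((v³)²)) · (v²)) · ((w⁵)²)) · w²    [power of a power]
= ((((w⁴ · v⁶) · ((v³)²)) · (v²)) · ((w⁵)²)) · w²    [power of a power]
= ((((w⁴ · v⁶) · v⁶) · (v²)) · ((w⁵)²)) · w²    [power of a power]
= ((((w⁴ · v⁶) · v⁶) · v²) · w¹⁰) · w²    [power of a power]
= v¹⁴w¹⁶    [product of powers]

v¹⁴w¹⁶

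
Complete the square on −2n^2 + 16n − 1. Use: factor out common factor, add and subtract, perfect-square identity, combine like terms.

−2n^2 + 16n − 1
= −2(n^2 − 8n) − 1    [factor out -2 from the n-terms]
= −2(n^2 − 8n + 16 − 16) − 1    [add and subtract 16 inside the bracket]
= −2(n − 4)^2 + 32 − 1    [perfect-square identity]
= −2(n − 4)^2 + 31    [combine constants]

−2(n − 4)^2 + 31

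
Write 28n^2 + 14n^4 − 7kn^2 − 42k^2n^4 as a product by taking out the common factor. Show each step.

28n^2 + 14n^4 − 7kn^2 − 42k^2n^4
= 7(4n^2 + 2n^4 − kn^2 − 6k^2n^4)    [factor out 7]
= 7n^2(4 + 2n^2 − k − 6k^2n^2)    [factor out n^2]

7n^2(4 + 2n^2 − k − 6k^2n^2)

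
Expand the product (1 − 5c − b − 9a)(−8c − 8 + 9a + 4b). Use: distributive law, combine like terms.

(1 − 5c − b − 9a)(−8c − 8 + 9a + 4b)
= −8c − 8 + 9a + 4b + 40c^2 + 40c − 45ac − 20bc + 8bc + 8b − 9ab − 4b^2 + 72ac + 72a − 81a^2 − 36ab    [distributive law]
= 32c − 8 + 81a + 12b + 40c^2 + 27ac − 12bc − 45ab − 4b^2 − 81a^2    [combine like terms]

32c − 8 + 81a + 12b + 40c^2 + 27ac − 12bc − 45ab − 4b^2 − 81a^2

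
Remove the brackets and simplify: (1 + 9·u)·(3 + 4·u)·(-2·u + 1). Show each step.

(1 + 9·u)·(3 + 4·u)·(-2·u + 1)
= (3 + 4·u + 27·u + 36·u^2)·(-2·u + 1)    [distributive law]
= (3 + 31·u + 36·u^2)·(-2·u + 1)    [combine like terms]
= -6·u + 3 - 62·u^2 + 31·u - 72·u^3 + 36·u^2    [distributive law]
= 25·u + 3 - 26·u^2 - 72·u^3    [combine like terms]

25·u + 3 - 26·u^2 - 72·u^3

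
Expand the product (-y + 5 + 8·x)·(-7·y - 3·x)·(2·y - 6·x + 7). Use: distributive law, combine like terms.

14·y^3 - 148·x·y^2 - 21·y^2 + 270·x^2·y - 191·x·y - 245·y - 78·x^2 - 105·x + 144·x^3

(-y + 5 + 8·x)·(-7·y - 3·x)·(2·y - 6·x + 7)
= (7·y^2 + 3·x·y - 35·y - 15·x - 56·x·y - 24·x^2)·(2·y - 6·x + 7)    [distributive law]
= (7·y^2 - 53·x·y - 35·y - 15·x - 24·x^2)·(2·y - 6·x + 7)    [combine like terms]
= 14·y^3 - 42·x·y^2 + 49·y^2 - 106·x·y^2 + 318·x^2·y - 371·x·y - 70·y^2 + 210·x·y - 245·y - 30·x·y + 90·x^2 - 105·x - 48·x^2·y + 144·x^3 - 168·x^2    [distributive law]
= 14·y^3 - 148·x·y^2 - 21·y^2 + 270·x^2·y - 191·x·y - 245·y - 78·x^2 - 105·x + 144·x^3    [combine like terms]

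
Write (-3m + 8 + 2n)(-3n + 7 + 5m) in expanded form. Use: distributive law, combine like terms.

19mn + 19m - 15m^2 - 10n + 56 - 6n^2

(-3m + 8 + 2n)(-3n + 7 + 5m)
= 9mn - 21m - 15m^2 - 24n + 56 + 40m - 6n^2 + 14n + 10mn    [distributive law]
= 19mn + 19m - 15m^2 - 10n + 56 - 6n^2    [combine like terms]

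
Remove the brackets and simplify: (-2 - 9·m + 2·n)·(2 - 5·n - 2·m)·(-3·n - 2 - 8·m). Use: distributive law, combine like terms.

-16·n + 8 + 60·m - 22·n^2 - 152·m·n + 76·m^2 - 43·m·n^2 - 382·m^2·n - 144·m^3 + 30·n^3

(-2 - 9·m + 2·n)·(2 - 5·n - 2·m)·(-3·n - 2 - 8·m)
= (-4 + 10·n + 4·m - 18·m + 45·m·n + 18·m^2 + 4·n - 10·n^2 - 4·m·n)·(-3·n - 2 - 8·m)    [distributive law]
= (-4 + 14·n - 14·m + 41·m·n + 18·m^2 - 10·n^2)·(-3·n - 2 - 8·m)    [combine like terms]
= 12·n + 8 + 32·m - 42·n^2 - 28·n - 112·m·n + 42·m·n + 28·m + 112·m^2 - 123·m·n^2 - 82·m·n - 328·m^2·n - 54·m^2·n - 36·m^2 - 144·m^3 + 30·n^3 + 20·n^2 + 80·m·n^2    [distributive law]
= -16·n + 8 + 60·m - 22·n^2 - 152·m·n + 76·m^2 - 43·m·n^2 - 382·m^2·n - 144·m^3 + 30·n^3    [combine like terms]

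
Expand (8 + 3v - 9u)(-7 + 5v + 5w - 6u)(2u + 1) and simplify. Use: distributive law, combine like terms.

-97u - 56 - 25uv + 19v + 35uw + 40w + 84u^2 + 30uv^2 + 15v^2 + 30uvw + 15vw - 126u^2v - 90u^2w + 108u^3

(8 + 3v - 9u)(-7 + 5v + 5w - 6u)(2u + 1)
= (-56 + 40v + 40w - 48u - 21v + 15v^2 + 15vw - 18uv + 63u - 45uv - 45uw + 54u^2)(2u + 1)    [distributive law]
= (-56 + 19v + 40w + 15u + 15v^2 + 15vw - 63uv - 45uw + 54u^2)(2u + 1)    [combine like terms]
= -112u - 56 + 38uv + 19v + 80uw + 40w + 30u^2 + 15u + 30uv^2 + 15v^2 + 30uvw + 15vw - 126u^2v - 63uv - 90u^2w - 45uw + 108u^3 + 54u^2    [distributive law]
= -97u - 56 - 25uv + 19v + 35uw + 40w + 84u^2 + 30uv^2 + 15v^2 + 30uvw + 15vw - 126u^2v - 90u^2w + 108u^3    [combine like terms]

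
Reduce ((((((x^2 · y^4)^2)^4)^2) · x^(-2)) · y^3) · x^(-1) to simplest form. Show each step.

((((((x^2 · y^4)^2)^4)^2) · x^(-2)) · y^3) · x^(-1)
= (((((x^2 · y^4)^2)^8) · x^(-2)) · y^3) · x^(-1)    [power of a power]
= ((((x^2 · y^4)^16) · x^(-2)) · y^3) · x^(-1)    [power of a power]
= (((((x^2)^16) · ((y^4)^16)) · x^(-2)) · y^3) · x^(-1)    [power of a product]
= (((x^32 · ((y^4)^16)) · x^(-2)) · y^3) · x^(-1)    [power of a power]
= (((x^32 · y^64) · x^(-2)) · y^3) · x^(-1)    [power of a power]
= x^29y^67    [product of powers]

x^29y^67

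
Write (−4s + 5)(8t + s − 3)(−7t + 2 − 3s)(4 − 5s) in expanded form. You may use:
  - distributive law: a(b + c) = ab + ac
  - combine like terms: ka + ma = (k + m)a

2296st^2 − 1120s^2t^2 − 2137st + 2011s^2t − 620s^3t − 631s^2 + 343s^3 − 60s^4 + 466s − 1120t^2 + 740t − 120

(−4s + 5)(8t + s − 3)(−7t + 2 − 3s)(4 − 5s)
= (−32st − 4s^2 + 12s + 40t + 5s − 15)(−7t + 2 − 3s)(4 − 5s)    [distributive law]
= (−32st − 4s^2 + 17s + 40t − 15)(−7t + 2 − 3s)(4 − 5s)    [combine like terms]
= (224st^2 − 64st + 96s^2t + 28s^2t − 8s^2 + 12s^3 − 119st + 34s − 51s^2 − 280t^2 + 80t − 120st + 105t − 30 + 45s)(4 − 5s)    [distributive law]
= (224st^2 − 303st + 124s^2t − 59s^2 + 12s^3 + 79s − 280t^2 + 185t − 30)(4 − 5s)    [combine like terms]
= 896st^2 − 1120s^2t^2 − 1212st + 1515s^2t + 496s^2t − 620s^3t − 236s^2 + 295s^3 + 48s^3 − 60s^4 + 316s − 395s^2 − 1120t^2 + 1400st^2 + 740t − 925st − 120 + 150s    [distributive law]
= 2296st^2 − 1120s^2t^2 − 2137st + 2011s^2t − 620s^3t − 631s^2 + 343s^3 − 60s^4 + 466s − 1120t^2 + 740t − 120    [combine like terms]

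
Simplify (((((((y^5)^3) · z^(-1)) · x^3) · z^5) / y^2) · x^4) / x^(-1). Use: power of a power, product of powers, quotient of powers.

x^8y^13z^4

(((((((y^5)^3) · z^(-1)) · x^3) · z^5) / y^2) · x^4) / x^(-1)
= (((((y^15 · z^(-1)) · x^3) · z^5) / y^2) · x^4) / x^(-1)    [power of a power]
= x^8y^13z^4    [quotient of powers; product of powers]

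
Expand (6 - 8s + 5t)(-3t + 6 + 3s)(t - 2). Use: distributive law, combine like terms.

(6 - 8s + 5t)(-3t + 6 + 3s)(t - 2)
= (-18t + 36 + 18s + 24st - 48s - 24s^2 - 15t^2 + 30t + 15st)(t - 2)    [distributive law]
= (12t + 36 - 30s + 39st - 24s^2 - 15t^2)(t - 2)    [combine like terms]
= 12t^2 - 24t + 36t - 72 - 30st + 60s + 39st^2 - 78st - 24s^2t + 48s^2 - 15t^3 + 30t^2    [distributive law]
= 42t^2 + 12t - 72 - 108st + 60s + 39st^2 - 24s^2t + 48s^2 - 15t^3    [combine like terms]

42t^2 + 12t - 72 - 108st + 60s + 39st^2 - 24s^2t + 48s^2 - 15t^3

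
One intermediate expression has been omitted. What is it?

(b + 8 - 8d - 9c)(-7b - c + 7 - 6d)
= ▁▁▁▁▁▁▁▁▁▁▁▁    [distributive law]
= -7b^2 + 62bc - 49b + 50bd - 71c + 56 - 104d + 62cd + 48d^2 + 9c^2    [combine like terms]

By distributive law:

-7b^2 - bc + 7b - 6bd - 56b - 8c + 56 - 48d + 56bd + 8cd - 56d + 48d^2 + 63bc + 9c^2 - 63c + 54cd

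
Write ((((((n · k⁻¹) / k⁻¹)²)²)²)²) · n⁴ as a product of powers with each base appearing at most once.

n²⁰

((((((n · k⁻¹) / k⁻¹)²)²)²)²) · n⁴
= (((((n · k⁻¹) / k⁻¹)²)²)⁴) · n⁴    [power of a power]
= ((((n · k⁻¹) / k⁻¹)²)⁸) · n⁴    [power of a power]
= (((n · k⁻¹) / k⁻¹)¹⁶) · n⁴    [power of a power]
= (((n · k⁻¹)¹⁶) / ((k⁻¹)¹⁶)) · n⁴    [power of a quotient]
= (((n¹⁶) · ((k⁻¹)¹⁶)) / ((k⁻¹)¹⁶)) · n⁴    [power of a product]
= ((n¹⁶ · k⁻¹⁶) / ((k⁻¹)¹⁶)) · n⁴    [power of a power]
= ((n¹⁶ · k⁻¹⁶) / k⁻¹⁶) · n⁴    [power of a power]
= n²⁰    [quotient of powers; product of powers]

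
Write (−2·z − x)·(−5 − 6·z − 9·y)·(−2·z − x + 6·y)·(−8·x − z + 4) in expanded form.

84·x·z² − 76·z³ − 80·z² + 141·x²·z − 80·x·z − 510·x·y·z + 84·y·z² + 240·y·z + 216·x·z³ + 24·z⁴ + 198·x²·z² − 288·x·y·z² − 36·y·z³ − 918·x·y²·z − 108·y²·z² + 432·y²·z + 40·x³ − 20·x² − 276·x²·y + 120·x·y + 48·x³·z + 72·x³·y + 9·x²·y·z − 432·x²·y² + 216·x·y²

(−2·z − x)·(−5 − 6·z − 9·y)·(−2·z − x + 6·y)·(−8·x − z + 4)
= (10·z + 12·z² + 18·y·z + 5·x + 6·x·z + 9·x·y)·(−2·z − x + 6·y)·(−8·x − z + 4)    [distributive law]
= (−20·z² − 10·x·z + 60·y·z − 24·z³ − 12·x·z² + 72·y·z² − 36·y·z² − 18·x·y·z + 108·y²·z − 10·x·z − 5·x² + 30·x·y − 12·x·z² − 6·x²·z + 36·x·y·z − 18·x·y·z − 9·x²·y + 54·x·y²)·(−8·x − z + 4)    [distributive law]
= (−20·z² − 20·x·z + 60·y·z − 24·z³ − 24·x·z² + 36·y·z² + 108·y²·z − 5·x² + 30·x·y − 6·x²·z − 9·x²·y + 54·x·y²)·(−8·x − z + 4)    [combine like terms]
= 160·x·z² + 20·z³ − 80·z² + 160·x²·z + 20·x·z² − 80·x·z − 480·x·y·z − 60·y·z² + 240·y·z + 192·x·z³ + 24·z⁴ − 96·z³ + 192·x²·z² + 24·x·z³ − 96·x·z² − 288·x·y·z² − 36·y·z³ + 144·y·z² − 864·x·y²·z − 108·y²·z² + 432·y²·z + 40·x³ + 5·x²·z − 20·x² − 240·x²·y − 30·x·y·z + 120·x·y + 48·x³·z + 6·x²·z² − 24·x²·z + 72·x³·y + 9·x²·y·z − 36·x²·y − 432·x²·y² − 54·x·y²·z + 216·x·y²    [distributive law]
= 84·x·z² − 76·z³ − 80·z² + 141·x²·z − 80·x·z − 510·x·y·z + 84·y·z² + 240·y·z + 216·x·z³ + 24·z⁴ + 198·x²·z² − 288·x·y·z² − 36·y·z³ − 918·x·y²·z − 108·y²·z² + 432·y²·z + 40·x³ − 20·x² − 276·x²·y + 120·x·y + 48·x³·z + 72·x³·y + 9·x²·y·z − 432·x²·y² + 216·x·y²    [combine like terms]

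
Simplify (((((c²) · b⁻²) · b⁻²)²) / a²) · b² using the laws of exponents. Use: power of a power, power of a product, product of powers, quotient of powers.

(((((c²) · b⁻²) · b⁻²)²) / a²) · b²
= (((((c²) · b⁻²)²) · ((b⁻²)²)) / a²) · b²    [power of a product]
= (((((c²)²) · ((b⁻²)²)) · ((b⁻²)²)) / a²) · b²    [power of a product]
= ((((c⁴) · ((b⁻²)²)) · ((b⁻²)²)) / a²) · b²    [power of a power]
= (((c⁴ · b⁻⁴) · ((b⁻²)²)) / a²) · b²    [power of a power]
= (((c⁴ · b⁻⁴) · b⁻⁴) / a²) · b²    [power of a power]
= a⁻²b⁻⁶c⁴    [quotient of powers; product of powers]

a⁻²b⁻⁶c⁴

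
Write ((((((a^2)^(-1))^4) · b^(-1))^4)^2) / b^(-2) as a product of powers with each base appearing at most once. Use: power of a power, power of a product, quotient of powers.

a^(-64)·b^(-6)

((((((a^2)^(-1))^4) · b^(-1))^4)^2) / b^(-2)
= (((((a^2)^(-1))^4) · b^(-1))^8) / b^(-2)    [power of a power]
= (((((a^2)^(-1))^4)^8) · ((b^(-1))^8)) / b^(-2)    [power of a product]
= ((((a^2)^(-1))^32) · ((b^(-1))^8)) / b^(-2)    [power of a power]
= (((a^2)^(-32)) · ((b^(-1))^8)) / b^(-2)    [power of a power]
= (a^(-64) · ((b^(-1))^8)) / b^(-2)    [power of a power]
= (a^(-64) · b^(-8)) / b^(-2)    [power of a power]
= a^(-64)·b^(-6)    [quotient of powers]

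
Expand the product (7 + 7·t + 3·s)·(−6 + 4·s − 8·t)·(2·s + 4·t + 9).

6·s − 1050·t − 378 + 128·s^2 − 120·s·t − 896·t^2 + 56·s^2·t − 96·s·t^2 − 224·t^3 + 24·s^3

(7 + 7·t + 3·s)·(−6 + 4·s − 8·t)·(2·s + 4·t + 9)
= (−42 + 28·s − 56·t − 42·t + 28·s·t − 56·t^2 − 18·s + 12·s^2 − 24·s·t)·(2·s + 4·t + 9)    [distributive law]
= (−42 + 10·s − 98·t + 4·s·t − 56·t^2 + 12·s^2)·(2·s + 4·t + 9)    [combine like terms]
= −84·s − 168·t − 378 + 20·s^2 + 40·s·t + 90·s − 196·s·t − 392·t^2 − 882·t + 8·s^2·t + 16·s·t^2 + 36·s·t − 112·s·t^2 − 224·t^3 − 504·t^2 + 24·s^3 + 48·s^2·t + 108·s^2    [distributive law]
= 6·s − 1050·t − 378 + 128·s^2 − 120·s·t − 896·t^2 + 56·s^2·t − 96·s·t^2 − 224·t^3 + 24·s^3    [combine like terms]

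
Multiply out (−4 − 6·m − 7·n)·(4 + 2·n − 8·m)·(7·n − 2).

(−4 − 6·m − 7·n)·(4 + 2·n − 8·m)·(7·n − 2)
= (−16 − 8·n + 32·m − 24·m − 12·m·n + 48·m^2 − 28·n − 14·n^2 + 56·m·n)·(7·n − 2)    [distributive law]
= (−16 − 36·n + 8·m + 44·m·n + 48·m^2 − 14·n^2)·(7·n − 2)    [combine like terms]
= −112·n + 32 − 252·n^2 + 72·n + 56·m·n − 16·m + 308·m·n^2 − 88·m·n + 336·m^2·n − 96·m^2 − 98·n^3 + 28·n^2    [distributive law]
= −40·n + 32 − 224·n^2 − 32·m·n − 16·m + 308·m·n^2 + 336·m^2·n − 96·m^2 − 98·n^3    [combine like terms]

−40·n + 32 − 224·n^2 − 32·m·n − 16·m + 308·m·n^2 + 336·m^2·n − 96·m^2 − 98·n^3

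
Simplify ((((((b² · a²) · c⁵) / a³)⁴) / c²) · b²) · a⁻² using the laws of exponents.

((((((b² · a²) · c⁵) / a³)⁴) / c²) · b²) · a⁻²
= ((((((b² · a²) · c⁵)⁴) / ((a³)⁴)) / c²) · b²) · a⁻²    [power of a quotient]
= ((((((b² · a²)⁴) · ((c⁵)⁴)) / ((a³)⁴)) / c²) · b²) · a⁻²    [power of a product]
= (((((((b²)⁴) · ((a²)⁴)) · ((c⁵)⁴)) / ((a³)⁴)) / c²) · b²) · a⁻²    [power of a product]
= (((((b⁸ · ((a²)⁴)) · ((c⁵)⁴)) / ((a³)⁴)) / c²) · b²) · a⁻²    [power of a power]
= (((((b⁸ · a⁸) · ((c⁵)⁴)) / ((a³)⁴)) / c²) · b²) · a⁻²    [power of a power]
= (((((b⁸ · a⁸) · c²⁰) / ((a³)⁴)) / c²) · b²) · a⁻²    [power of a power]
= (((((b⁸ · a⁸) · c²⁰) / a¹²) / c²) · b²) · a⁻²    [power of a power]
= a⁻⁶b¹⁰c¹⁸    [quotient of powers; product of powers]

a⁻⁶b¹⁰c¹⁸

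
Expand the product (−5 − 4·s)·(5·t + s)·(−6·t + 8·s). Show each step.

150·t^2 − 170·s·t − 40·s^2 + 120·s·t^2 − 136·s^2·t − 32·s^3

(−5 − 4·s)·(5·t + s)·(−6·t + 8·s)
= (−25·t − 5·s − 20·s·t − 4·s^2)·(−6·t + 8·s)    [distributive law]
= 150·t^2 − 200·s·t + 30·s·t − 40·s^2 + 120·s·t^2 − 160·s^2·t + 24·s^2·t − 32·s^3    [distributive law]
= 150·t^2 − 170·s·t − 40·s^2 + 120·s·t^2 − 136·s^2·t − 32·s^3    [combine like terms]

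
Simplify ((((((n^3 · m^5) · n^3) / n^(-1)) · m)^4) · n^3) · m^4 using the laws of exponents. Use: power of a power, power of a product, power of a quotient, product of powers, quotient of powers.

((((((n^3 · m^5) · n^3) / n^(-1)) · m)^4) · n^3) · m^4
= ((((((n^3 · m^5) · n^3) / n^(-1))^4) · (m^4)) · n^3) · m^4    [power of a product]
= ((((((n^3 · m^5) · n^3)^4) / ((n^(-1))^4)) · (m^4)) · n^3) · m^4    [power of a quotient]
= ((((((n^3 · m^5)^4) · ((n^3)^4)) / ((n^(-1))^4)) · (m^4)) · n^3) · m^4    [power of a product]
= (((((((n^3)^4) · ((m^5)^4)) · ((n^3)^4)) / ((n^(-1))^4)) · (m^4)) · n^3) · m^4    [power of a product]
= (((((n^12 · ((m^5)^4)) · ((n^3)^4)) / ((n^(-1))^4)) · (m^4)) · n^3) · m^4    [power of a power]
= (((((n^12 · m^20) · ((n^3)^4)) / ((n^(-1))^4)) · (m^4)) · n^3) · m^4    [power of a power]
= (((((n^12 · m^20) · n^12) / ((n^(-1))^4)) · (m^4)) · n^3) · m^4    [power of a power]
= (((((n^12 · m^20) · n^12) / n^(-4)) · (m^4)) · n^3) · m^4    [power of a power]
= m^28n^31    [quotient of powers; product of powers]

m^28n^31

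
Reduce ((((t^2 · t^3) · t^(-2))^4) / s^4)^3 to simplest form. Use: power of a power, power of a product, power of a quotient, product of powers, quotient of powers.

((((t^2 · t^3) · t^(-2))^4) / s^4)^3
= ((((t^2 · t^3) · t^(-2))^4)^3) / ((s^4)^3)    [power of a quotient]
= (((t^2 · t^3) · t^(-2))^12) / ((s^4)^3)    [power of a power]
= (((t^2 · t^3)^12) · ((t^(-2))^12)) / ((s^4)^3)    [power of a product]
= ((((t^2)^12) · ((t^3)^12)) · ((t^(-2))^12)) / ((s^4)^3)    [power of a product]
= ((t^24 · ((t^3)^12)) · ((t^(-2))^12)) / ((s^4)^3)    [power of a power]
= ((t^24 · t^36) · ((t^(-2))^12)) / ((s^4)^3)    [power of a power]
= (t^60 · ((t^(-2))^12)) / ((s^4)^3)    [product of powers]
= (t^60 · t^(-24)) / ((s^4)^3)    [power of a power]
= t^36 / ((s^4)^3)    [product of powers]
= t^36 / s^12    [power of a power]
= s^(-12)·t^36    [quotient of powers]

s^(-12)·t^36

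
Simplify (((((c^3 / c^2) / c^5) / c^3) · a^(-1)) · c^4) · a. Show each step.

(((((c^3 / c^2) / c^5) / c^3) · a^(-1)) · c^4) · a
= ((((c / c^5) / c^3) · a^(-1)) · c^4) · a    [quotient of powers]
= (((c^(-4) / c^3) · a^(-1)) · c^4) · a    [quotient of powers]
= ((c^(-7) · a^(-1)) · c^4) · a    [quotient of powers]
= c^(-3)    [product of powers]

c^(-3)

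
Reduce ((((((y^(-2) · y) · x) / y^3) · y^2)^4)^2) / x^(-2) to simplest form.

x^10y^(-16)

((((((y^(-2) · y) · x) / y^3) · y^2)^4)^2) / x^(-2)
= (((((y^(-2) · y) · x) / y^3) · y^2)^8) / x^(-2)    [power of a power]
= (((((y^(-2) · y) · x) / y^3)^8) · ((y^2)^8)) / x^(-2)    [power of a product]
= (((((y^(-2) · y) · x)^8) / ((y^3)^8)) · ((y^2)^8)) / x^(-2)    [power of a quotient]
= (((((y^(-2) · y)^8) · (x^8)) / ((y^3)^8)) · ((y^2)^8)) / x^(-2)    [power of a product]
= ((((((y^(-2))^8) · (y^8)) · (x^8)) / ((y^3)^8)) · ((y^2)^8)) / x^(-2)    [power of a product]
= ((((y^(-16) · (y^8)) · (x^8)) / ((y^3)^8)) · ((y^2)^8)) / x^(-2)    [power of a power]
= (((y^(-8) · (x^8)) / ((y^3)^8)) · ((y^2)^8)) / x^(-2)    [product of powers]
= (((y^(-8) · x^8) / y^24) · ((y^2)^8)) / x^(-2)    [power of a power]
= (((y^(-8) · x^8) / y^24) · y^16) / x^(-2)    [power of a power]
= x^10y^(-16)    [quotient of powers; product of powers]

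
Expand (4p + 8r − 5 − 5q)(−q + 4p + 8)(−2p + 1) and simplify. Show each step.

(4p + 8r − 5 − 5q)(−q + 4p + 8)(−2p + 1)
= (−4pq + 16p² + 32p − 8qr + 32pr + 64r + 5q − 20p − 40 + 5q² − 20pq − 40q)(−2p + 1)    [distributive law]
= (−24pq + 16p² + 12p − 8qr + 32pr + 64r − 35q − 40 + 5q²)(−2p + 1)    [combine like terms]
= 48p²q − 24pq − 32p³ + 16p² − 24p² + 12p + 16pqr − 8qr − 64p²r + 32pr − 128pr + 64r + 70pq − 35q + 80p − 40 − 10pq² + 5q²    [distributive law]
= 48p²q + 46pq − 32p³ − 8p² + 92p + 16pqr − 8qr − 64p²r − 96pr + 64r − 35q − 40 − 10pq² + 5q²    [combine like terms]

48p²q + 46pq − 32p³ − 8p² + 92p + 16pqr − 8qr − 64p²r − 96pr + 64r − 35q − 40 − 10pq² + 5q²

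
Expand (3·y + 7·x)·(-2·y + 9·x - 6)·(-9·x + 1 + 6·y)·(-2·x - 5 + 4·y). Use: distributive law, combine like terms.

(3·y + 7·x)·(-2·y + 9·x - 6)·(-9·x + 1 + 6·y)·(-2·x - 5 + 4·y)
= (-6·y² + 27·x·y - 18·y - 14·x·y + 63·x² - 42·x)·(-9·x + 1 + 6·y)·(-2·x - 5 + 4·y)    [distributive law]
= (-6·y² + 13·x·y - 18·y + 63·x² - 42·x)·(-9·x + 1 + 6·y)·(-2·x - 5 + 4·y)    [combine like terms]
= (54·x·y² - 6·y² - 36·y³ - 117·x²·y + 13·x·y + 78·x·y² + 162·x·y - 18·y - 108·y² - 567·x³ + 63·x² + 378·x²·y + 378·x² - 42·x - 252·x·y)·(-2·x - 5 + 4·y)    [distributive law]
= (132·x·y² - 114·y² - 36·y³ + 261·x²·y - 77·x·y - 18·y - 567·x³ + 441·x² - 42·x)·(-2·x - 5 + 4·y)    [combine like terms]
= -264·x²·y² - 660·x·y² + 528·x·y³ + 228·x·y² + 570·y² - 456·y³ + 72·x·y³ + 180·y³ - 144·y⁴ - 522·x³·y - 1305·x²·y + 1044·x²·y² + 154·x²·y + 385·x·y - 308·x·y² + 36·x·y + 90·y - 72·y² + 1134·x⁴ + 2835·x³ - 2268·x³·y - 882·x³ - 2205·x² + 1764·x²·y + 84·x² + 210·x - 168·x·y    [distributive law]
= 780·x²·y² - 740·x·y² + 600·x·y³ + 498·y² - 276·y³ - 144·y⁴ - 2790·x³·y + 613·x²·y + 253·x·y + 90·y + 1134·x⁴ + 1953·x³ - 2121·x² + 210·x    [combine like terms]

780·x²·y² - 740·x·y² + 600·x·y³ + 498·y² - 276·y³ - 144·y⁴ - 2790·x³·y + 613·x²·y + 253·x·y + 90·y + 1134·x⁴ + 1953·x³ - 2121·x² + 210·x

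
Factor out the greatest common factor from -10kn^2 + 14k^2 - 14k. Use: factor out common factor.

-10kn^2 + 14k^2 - 14k
= 2(-5kn^2 + 7k^2 - 7k)    [factor out 2]
= 2k(-5n^2 + 7k - 7)    [factor out k]

2k(-5n^2 + 7k - 7)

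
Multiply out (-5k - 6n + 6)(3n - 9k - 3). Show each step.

(-5k - 6n + 6)(3n - 9k - 3)
= -15kn + 45k^2 + 15k - 18n^2 + 54kn + 18n + 18n - 54k - 18    [distributive law]
= 39kn + 45k^2 - 39k - 18n^2 + 36n - 18    [combine like terms]

39kn + 45k^2 - 39k - 18n^2 + 36n - 18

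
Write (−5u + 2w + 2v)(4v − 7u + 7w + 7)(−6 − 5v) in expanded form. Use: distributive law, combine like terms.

379uv + 170uv^2 − 210u^2 − 175u^2v + 294uw + 245uvw + 210u − 202vw − 110v^2w − 84w^2 − 70vw^2 − 84w − 118v^2 − 40v^3 − 84v

(−5u + 2w + 2v)(4v − 7u + 7w + 7)(−6 − 5v)
= (−20uv + 35u^2 − 35uw − 35u + 8vw − 14uw + 14w^2 + 14w + 8v^2 − 14uv + 14vw + 14v)(−6 − 5v)    [distributive law]
= (−34uv + 35u^2 − 49uw − 35u + 22vw + 14w^2 + 14w + 8v^2 + 14v)(−6 − 5v)    [combine like terms]
= 204uv + 170uv^2 − 210u^2 − 175u^2v + 294uw + 245uvw + 210u + 175uv − 132vw − 110v^2w − 84w^2 − 70vw^2 − 84w − 70vw − 48v^2 − 40v^3 − 84v − 70v^2    [distributive law]
= 379uv + 170uv^2 − 210u^2 − 175u^2v + 294uw + 245uvw + 210u − 202vw − 110v^2w − 84w^2 − 70vw^2 − 84w − 118v^2 − 40v^3 − 84v    [combine like terms]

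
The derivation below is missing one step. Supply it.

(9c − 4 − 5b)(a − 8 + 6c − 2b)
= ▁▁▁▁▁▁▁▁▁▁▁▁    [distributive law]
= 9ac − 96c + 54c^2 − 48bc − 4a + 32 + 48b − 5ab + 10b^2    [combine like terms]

By distributive law:

9ac − 72c + 54c^2 − 18bc − 4a + 32 − 24c + 8b − 5ab + 40b − 30bc + 10b^2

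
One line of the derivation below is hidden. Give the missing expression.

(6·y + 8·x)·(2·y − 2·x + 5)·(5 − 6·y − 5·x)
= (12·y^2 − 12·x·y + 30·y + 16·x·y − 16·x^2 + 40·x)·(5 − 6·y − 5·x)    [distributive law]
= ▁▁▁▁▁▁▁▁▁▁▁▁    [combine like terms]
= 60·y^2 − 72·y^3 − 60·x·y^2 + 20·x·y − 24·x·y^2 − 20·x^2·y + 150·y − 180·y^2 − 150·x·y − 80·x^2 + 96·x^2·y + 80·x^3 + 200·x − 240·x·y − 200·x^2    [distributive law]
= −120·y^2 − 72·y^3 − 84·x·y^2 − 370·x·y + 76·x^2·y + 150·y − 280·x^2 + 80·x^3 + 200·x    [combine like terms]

By combine like terms:

(12·y^2 + 4·x·y + 30·y − 16·x^2 + 40·x)·(5 − 6·y − 5·x)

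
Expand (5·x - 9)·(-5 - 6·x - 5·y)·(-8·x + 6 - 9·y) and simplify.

-412·x² - 186·x - 771·x·y + 240·x³ + 470·x²·y + 225·x·y² + 270 - 135·y - 405·y²

(5·x - 9)·(-5 - 6·x - 5·y)·(-8·x + 6 - 9·y)
= (-25·x - 30·x² - 25·x·y + 45 + 54·x + 45·y)·(-8·x + 6 - 9·y)    [distributive law]
= (29·x - 30·x² - 25·x·y + 45 + 45·y)·(-8·x + 6 - 9·y)    [combine like terms]
= -232·x² + 174·x - 261·x·y + 240·x³ - 180·x² + 270·x²·y + 200·x²·y - 150·x·y + 225·x·y² - 360·x + 270 - 405·y - 360·x·y + 270·y - 405·y²    [distributive law]
= -412·x² - 186·x - 771·x·y + 240·x³ + 470·x²·y + 225·x·y² + 270 - 135·y - 405·y²    [combine like terms]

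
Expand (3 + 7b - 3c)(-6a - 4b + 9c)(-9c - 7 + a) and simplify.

(3 + 7b - 3c)(-6a - 4b + 9c)(-9c - 7 + a)
= (-18a - 12b + 27c - 42ab - 28b² + 63bc + 18ac + 12bc - 27c²)(-9c - 7 + a)    [distributive law]
= (-18a - 12b + 27c - 42ab - 28b² + 75bc + 18ac - 27c²)(-9c - 7 + a)    [combine like terms]
= 162ac + 126a - 18a² + 108bc + 84b - 12ab - 243c² - 189c + 27ac + 378abc + 294ab - 42a²b + 252b²c + 196b² - 28ab² - 675bc² - 525bc + 75abc - 162ac² - 126ac + 18a²c + 243c³ + 189c² - 27ac²    [distributive law]
= 63ac + 126a - 18a² - 417bc + 84b + 282ab - 54c² - 189c + 453abc - 42a²b + 252b²c + 196b² - 28ab² - 675bc² - 189ac² + 18a²c + 243c³    [combine like terms]

63ac + 126a - 18a² - 417bc + 84b + 282ab - 54c² - 189c + 453abc - 42a²b + 252b²c + 196b² - 28ab² - 675bc² - 189ac² + 18a²c + 243c³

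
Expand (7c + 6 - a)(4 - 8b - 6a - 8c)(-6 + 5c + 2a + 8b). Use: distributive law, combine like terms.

(7c + 6 - a)(4 - 8b - 6a - 8c)(-6 + 5c + 2a + 8b)
= (28c - 56bc - 42ac - 56c^2 + 24 - 48b - 36a - 48c - 4a + 8ab + 6a^2 + 8ac)(-6 + 5c + 2a + 8b)    [distributive law]
= (-20c - 56bc - 34ac - 56c^2 + 24 - 48b - 40a + 8ab + 6a^2)(-6 + 5c + 2a + 8b)    [combine like terms]
= 120c - 100c^2 - 40ac - 160bc + 336bc - 280bc^2 - 112abc - 448b^2c + 204ac - 170ac^2 - 68a^2c - 272abc + 336c^2 - 280c^3 - 112ac^2 - 448bc^2 - 144 + 120c + 48a + 192b + 288b - 240bc - 96ab - 384b^2 + 240a - 200ac - 80a^2 - 320ab - 48ab + 40abc + 16a^2b + 64ab^2 - 36a^2 + 30a^2c + 12a^3 + 48a^2b    [distributive law]
= 240c + 236c^2 - 36ac - 64bc - 728bc^2 - 344abc - 448b^2c - 282ac^2 - 38a^2c - 280c^3 - 144 + 288a + 480b - 464ab - 384b^2 - 116a^2 + 64a^2b + 64ab^2 + 12a^3    [combine like terms]

240c + 236c^2 - 36ac - 64bc - 728bc^2 - 344abc - 448b^2c - 282ac^2 - 38a^2c - 280c^3 - 144 + 288a + 480b - 464ab - 384b^2 - 116a^2 + 64a^2b + 64ab^2 + 12a^3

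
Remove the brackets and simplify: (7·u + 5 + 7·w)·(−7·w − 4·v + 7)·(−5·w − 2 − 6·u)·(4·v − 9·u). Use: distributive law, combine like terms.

(7·u + 5 + 7·w)·(−7·w − 4·v + 7)·(−5·w − 2 − 6·u)·(4·v − 9·u)
= (−49·u·w − 28·u·v + 49·u − 35·w − 20·v + 35 − 49·w^2 − 28·v·w + 49·w)·(−5·w − 2 − 6·u)·(4·v − 9·u)    [distributive law]
= (−49·u·w − 28·u·v + 49·u + 14·w − 20·v + 35 − 49·w^2 − 28·v·w)·(−5·w − 2 − 6·u)·(4·v − 9·u)    [combine like terms]
= (245·u·w^2 + 98·u·w + 294·u^2·w + 140·u·v·w + 56·u·v + 168·u^2·v − 245·u·w − 98·u − 294·u^2 − 70·w^2 − 28·w − 84·u·w + 100·v·w + 40·v + 120·u·v − 175·w − 70 − 210·u + 245·w^3 + 98·w^2 + 294·u·w^2 + 140·v·w^2 + 56·v·w + 168·u·v·w)·(4·v − 9·u)    [distributive law]
= (539·u·w^2 − 231·u·w + 294·u^2·w + 308·u·v·w + 176·u·v + 168·u^2·v − 308·u − 294·u^2 + 28·w^2 − 203·w + 156·v·w + 40·v − 70 + 245·w^3 + 140·v·w^2)·(4·v − 9·u)    [combine like terms]
= 2156·u·v·w^2 − 4851·u^2·w^2 − 924·u·v·w + 2079·u^2·w + 1176·u^2·v·w − 2646·u^3·w + 1232·u·v^2·w − 2772·u^2·v·w + 704·u·v^2 − 1584·u^2·v + 672·u^2·v^2 − 1512·u^3·v − 1232·u·v + 2772·u^2 − 1176·u^2·v + 2646·u^3 + 112·v·w^2 − 252·u·w^2 − 812·v·w + 1827·u·w + 624·v^2·w − 1404·u·v·w + 160·v^2 − 360·u·v − 280·v + 630·u + 980·v·w^3 − 2205·u·w^3 + 560·v^2·w^2 − 1260·u·v·w^2    [distributive law]
= 896·u·v·w^2 − 4851·u^2·w^2 − 2328·u·v·w + 2079·u^2·w − 1596·u^2·v·w − 2646·u^3·w + 1232·u·v^2·w + 704·u·v^2 − 2760·u^2·v + 672·u^2·v^2 − 1512·u^3·v − 1592·u·v + 2772·u^2 + 2646·u^3 + 112·v·w^2 − 252·u·w^2 − 812·v·w + 1827·u·w + 624·v^2·w + 160·v^2 − 280·v + 630·u + 980·v·w^3 − 2205·u·w^3 + 560·v^2·w^2    [combine like terms]

896·u·v·w^2 − 4851·u^2·w^2 − 2328·u·v·w + 2079·u^2·w − 1596·u^2·v·w − 2646·u^3·w + 1232·u·v^2·w + 704·u·v^2 − 2760·u^2·v + 672·u^2·v^2 − 1512·u^3·v − 1592·u·v + 2772·u^2 + 2646·u^3 + 112·v·w^2 − 252·u·w^2 − 812·v·w + 1827·u·w + 624·v^2·w + 160·v^2 − 280·v + 630·u + 980·v·w^3 − 2205·u·w^3 + 560·v^2·w^2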